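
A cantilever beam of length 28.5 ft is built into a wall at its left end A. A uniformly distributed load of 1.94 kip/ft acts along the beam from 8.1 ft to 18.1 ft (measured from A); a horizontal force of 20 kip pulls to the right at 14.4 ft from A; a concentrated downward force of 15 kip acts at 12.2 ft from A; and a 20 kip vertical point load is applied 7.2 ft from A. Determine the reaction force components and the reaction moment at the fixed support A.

A_x = -20.00 kip, A_y = 54.40 kip, M_A = 581.1 kip·ft

Resultant of the distributed load: 1.94 × 10 = 19.4 kip at 13.1 ft from A.
ΣF_x = 0: A_x + 20 = 0 → A_x = -20.00 kip.
ΣF_y = 0: A_y − 1.94·10 − 15 − 20 = 0 → A_y = 54.40 kip.
ΣM about A: M_A − (1.94·10)·13.1 − 15·12.2 − 20·7.2 = 0 → M_A = 581.1 kip·ft.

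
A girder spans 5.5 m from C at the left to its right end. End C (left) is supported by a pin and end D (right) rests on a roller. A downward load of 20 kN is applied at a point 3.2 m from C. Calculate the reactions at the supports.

Taking moments about C: D_y·5.5 − 20·3.2 = 0 → D_y = 64/5.5 = 11.6364 ≈ 11.64 kN.
ΣF_y = 0: C_y + 11.6364 − 20 = 0 → C_y = 8.364 kN.
ΣF_x = 0: no horizontal applied forces, so C_x = 0.

C_x = 0, C_y = 8.364 kN, D_y = 11.64 kN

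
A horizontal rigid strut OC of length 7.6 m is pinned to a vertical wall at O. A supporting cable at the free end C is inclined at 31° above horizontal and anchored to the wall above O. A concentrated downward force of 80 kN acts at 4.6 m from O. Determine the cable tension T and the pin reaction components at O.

T = 94.01 kN, O_x = 80.59 kN, O_y = 31.58 kN

ΣM about O: T·sin31°·7.6 − 80·4.6 = 0 → T = 368/(7.6·0.515038) = 94.0145 ≈ 94.01 kN.
ΣF_x = 0: O_x − T·cos31° = 0 → O_x = 94.0145 × 0.857167 = 80.59 kN.
ΣF_y = 0: O_y + T·sin31° − 80 = 0 → O_y = 80 − 94.0145 × 0.515038 = 31.58 kN.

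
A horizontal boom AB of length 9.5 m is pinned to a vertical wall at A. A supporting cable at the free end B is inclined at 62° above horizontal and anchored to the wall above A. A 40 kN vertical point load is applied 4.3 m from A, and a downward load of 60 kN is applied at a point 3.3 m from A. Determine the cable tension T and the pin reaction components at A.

T = 44.11 kN, A_x = 20.71 kN, A_y = 61.05 kN

ΣM about A: T·sin62°·9.5 − 40·4.3 − 60·3.3 = 0 → T = 370/(9.5·0.882948) = 44.1106 ≈ 44.11 kN.
ΣF_x = 0: A_x − T·cos62° = 0 → A_x = 44.1106 × 0.469472 = 20.71 kN.
ΣF_y = 0: A_y + T·sin62° − 40 − 60 = 0 → A_y = 100 − 44.1106 × 0.882948 = 61.05 kN.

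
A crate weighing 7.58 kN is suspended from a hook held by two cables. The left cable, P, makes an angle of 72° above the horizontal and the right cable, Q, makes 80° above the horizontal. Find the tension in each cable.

ΣF_x = 0: −T_P·cos72° + T_Q·cos80° = 0 → T_Q = 1.77956·T_P.
ΣF_y = 0: T_P·sin72° + T_Q·sin80° = 7.58.
Substitute: T_P·(0.951057 + 1.77956·0.984808) = 7.58 → T_P = 2.80369 ≈ 2.804 kN.
Then T_Q = 1.77956 × 2.80369 = 4.989 kN.

T_P = 2.804 kN, T_Q = 4.989 kN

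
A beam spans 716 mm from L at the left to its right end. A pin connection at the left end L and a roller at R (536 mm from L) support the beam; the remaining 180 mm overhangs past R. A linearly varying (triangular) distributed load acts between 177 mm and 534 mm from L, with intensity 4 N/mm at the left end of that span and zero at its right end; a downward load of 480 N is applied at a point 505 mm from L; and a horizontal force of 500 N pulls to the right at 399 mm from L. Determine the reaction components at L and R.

Resultant of the triangular load: ½ × 4 × 357 = 714 N, acting at 296 mm from L (one-third of the span from the peak).
Moments about L: R_y·536 − (½·4·357)·296 − 480·505 = 0 → R_y = 453744/536 = 846.537 ≈ 846.5 N.
ΣF_y = 0: L_y + 846.537 − ½·4·357 − 480 = 0 → L_y = 347.5 N.
ΣF_x = 0: L_x + 500 = 0 → L_x = -500.0 N.

L_x = -500.0 N, L_y = 347.5 N, R_y = 846.5 N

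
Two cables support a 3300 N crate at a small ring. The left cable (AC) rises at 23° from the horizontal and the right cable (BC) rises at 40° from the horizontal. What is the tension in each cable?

T_AC = 2837 N, T_BC = 3409 N

ΣF_x = 0: −T_AC·cos23° + T_BC·cos40° = 0 → T_BC = 1.20163·T_AC.
ΣF_y = 0: T_AC·sin23° + T_BC·sin40° = 3300.
Substitute: T_AC·(0.390731 + 1.20163·0.642788) = 3300 → T_AC = 2837.19 ≈ 2837 N.
Then T_BC = 1.20163 × 2837.19 = 3409 N.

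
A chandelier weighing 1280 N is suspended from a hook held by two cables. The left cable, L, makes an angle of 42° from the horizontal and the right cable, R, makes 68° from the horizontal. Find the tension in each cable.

ΣF_x = 0: −T_L·cos42° + T_R·cos68° = 0 → T_R = 1.9838·T_L.
ΣF_y = 0: T_L·sin42° + T_R·sin68° = 1280.
Substitute: T_L·(0.669131 + 1.9838·0.927184) = 1280 → T_L = 510.269 ≈ 510.3 N.
Then T_R = 1.9838 × 510.269 = 1012 N.

T_L = 510.3 N, T_R = 1012 N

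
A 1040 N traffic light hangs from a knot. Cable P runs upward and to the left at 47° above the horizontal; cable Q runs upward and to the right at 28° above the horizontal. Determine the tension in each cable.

ΣF_x = 0: −T_P·cos47° + T_Q·cos28° = 0 → T_Q = 0.772411·T_P.
ΣF_y = 0: T_P·sin47° + T_Q·sin28° = 1040.
Substitute: T_P·(0.731354 + 0.772411·0.469472) = 1040 → T_P = 950.658 ≈ 950.7 N.
Then T_Q = 0.772411 × 950.658 = 734.3 N.

T_P = 950.7 N, T_Q = 734.3 N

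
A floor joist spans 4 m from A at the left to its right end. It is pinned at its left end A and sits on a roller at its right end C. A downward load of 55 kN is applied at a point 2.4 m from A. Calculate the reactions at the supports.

A_x = 0, A_y = 22.00 kN, C_y = 33.00 kN

Taking moments about A: C_y·4 − 55·2.4 = 0 → C_y = 132/4 = 33.00 kN.
ΣF_y = 0: A_y + 33 − 55 = 0 → A_y = 22.00 kN.
ΣF_x = 0: no horizontal applied forces, so A_x = 0.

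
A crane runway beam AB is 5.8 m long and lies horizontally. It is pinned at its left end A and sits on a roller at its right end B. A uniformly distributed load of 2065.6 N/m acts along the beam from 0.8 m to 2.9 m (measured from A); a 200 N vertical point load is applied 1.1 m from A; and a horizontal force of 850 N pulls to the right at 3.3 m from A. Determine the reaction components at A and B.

A_x = -850.0 N, A_y = 3116 N, B_y = 1422 N

Resultant of the distributed load: 2065.6 × 2.1 = 4337.76 N at 1.85 m from A.
Taking moments about A: B_y·5.8 − (2065.6·2.1)·1.85 − 200·1.1 = 0 → B_y = 8244.856/5.8 = 1421.53 ≈ 1422 N.
ΣF_y = 0: A_y + 1421.53 − 2065.6·2.1 − 200 = 0 → A_y = 3116 N.
ΣF_x = 0: A_x + 850 = 0 → A_x = -850.0 N.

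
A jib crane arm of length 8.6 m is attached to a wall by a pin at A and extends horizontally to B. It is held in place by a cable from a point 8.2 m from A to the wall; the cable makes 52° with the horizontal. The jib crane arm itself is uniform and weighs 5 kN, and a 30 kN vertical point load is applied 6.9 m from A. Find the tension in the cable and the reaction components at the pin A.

ΣM about A: T·sin52°·8.2 − 5·4.3 − 30·6.9 = 0 → T = 228.5/(8.2·0.788011) = 35.3623 ≈ 35.36 kN.
ΣF_x = 0: A_x − T·cos52° = 0 → A_x = 35.3623 × 0.615661 = 21.77 kN.
ΣF_y = 0: A_y + T·sin52° − 5 − 30 = 0 → A_y = 35 − 35.3623 × 0.788011 = 7.134 kN.

T = 35.36 kN, A_x = 21.77 kN, A_y = 7.134 kN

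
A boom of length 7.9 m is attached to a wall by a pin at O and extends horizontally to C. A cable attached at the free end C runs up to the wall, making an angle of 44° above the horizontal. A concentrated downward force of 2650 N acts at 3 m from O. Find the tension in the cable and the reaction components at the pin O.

T = 1449 N, O_x = 1042 N, O_y = 1644 N

ΣM about O: T·sin44°·7.9 − 2650·3 = 0 → T = 7950/(7.9·0.694658) = 1448.67 ≈ 1449 N.
ΣF_x = 0: O_x − T·cos44° = 0 → O_x = 1448.67 × 0.71934 = 1042 N.
ΣF_y = 0: O_y + T·sin44° − 2650 = 0 → O_y = 2650 − 1448.67 × 0.694658 = 1644 N.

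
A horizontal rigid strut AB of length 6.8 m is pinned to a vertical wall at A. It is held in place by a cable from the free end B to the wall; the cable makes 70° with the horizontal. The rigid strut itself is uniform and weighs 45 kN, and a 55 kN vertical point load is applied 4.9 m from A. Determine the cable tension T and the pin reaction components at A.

ΣM about A: T·sin70°·6.8 − 45·3.4 − 55·4.9 = 0 → T = 422.5/(6.8·0.939693) = 66.1198 ≈ 66.12 kN.
ΣF_x = 0: A_x − T·cos70° = 0 → A_x = 66.1198 × 0.34202 = 22.61 kN.
ΣF_y = 0: A_y + T·sin70° − 45 − 55 = 0 → A_y = 100 − 66.1198 × 0.939693 = 37.87 kN.

T = 66.12 kN, A_x = 22.61 kN, A_y = 37.87 kN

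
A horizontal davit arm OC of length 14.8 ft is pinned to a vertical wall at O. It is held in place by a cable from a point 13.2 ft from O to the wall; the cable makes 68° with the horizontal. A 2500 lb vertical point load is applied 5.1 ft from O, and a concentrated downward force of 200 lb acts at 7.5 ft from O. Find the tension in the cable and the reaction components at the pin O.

ΣM about O: T·sin68°·13.2 − 2500·5.1 − 200·7.5 = 0 → T = 14250/(13.2·0.927184) = 1164.33 ≈ 1164 lb.
ΣF_x = 0: O_x − T·cos68° = 0 → O_x = 1164.33 × 0.374607 = 436.2 lb.
ΣF_y = 0: O_y + T·sin68° − 2500 − 200 = 0 → O_y = 2700 − 1164.33 × 0.927184 = 1620 lb.

T = 1164 lb, O_x = 436.2 lb, O_y = 1620 lb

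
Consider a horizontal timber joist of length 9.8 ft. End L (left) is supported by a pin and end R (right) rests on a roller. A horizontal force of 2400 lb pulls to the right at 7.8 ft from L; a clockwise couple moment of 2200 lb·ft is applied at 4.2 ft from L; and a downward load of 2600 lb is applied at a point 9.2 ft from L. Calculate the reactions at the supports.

L_x = -2400 lb, L_y = -65.31 lb, R_y = 2665 lb

ΣM about L: R_y·9.8 − 2200 − 2600·9.2 = 0 → R_y = 26120/9.8 = 2665.31 ≈ 2665 lb.
ΣF_y = 0: L_y + 2665.31 − 2600 = 0 → L_y = -65.31 lb.
ΣF_x = 0: L_x + 2400 = 0 → L_x = -2400 lb.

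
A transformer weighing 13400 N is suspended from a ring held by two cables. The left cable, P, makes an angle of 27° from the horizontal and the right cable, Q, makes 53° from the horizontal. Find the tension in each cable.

T_P = 8189 N, T_Q = 12120 N

ΣF_x = 0: −T_P·cos27° + T_Q·cos53° = 0 → T_Q = 1.48053·T_P.
ΣF_y = 0: T_P·sin27° + T_Q·sin53° = 13400.
Substitute: T_P·(0.45399 + 1.48053·0.798636) = 13400 → T_P = 8188.73 ≈ 8189 N.
Then T_Q = 1.48053 × 8188.73 = 12120 N.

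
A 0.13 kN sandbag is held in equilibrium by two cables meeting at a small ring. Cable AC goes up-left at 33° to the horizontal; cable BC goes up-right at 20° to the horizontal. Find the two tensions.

T_AC = 0.1530 kN, T_BC = 0.1365 kN

ΣF_x = 0: −T_AC·cos33° + T_BC·cos20° = 0 → T_BC = 0.892495·T_AC.
ΣF_y = 0: T_AC·sin33° + T_BC·sin20° = 0.13.
Substitute: T_AC·(0.544639 + 0.892495·0.34202) = 0.13 → T_AC = 0.152961 ≈ 0.1530 kN.
Then T_BC = 0.892495 × 0.152961 = 0.1365 kN.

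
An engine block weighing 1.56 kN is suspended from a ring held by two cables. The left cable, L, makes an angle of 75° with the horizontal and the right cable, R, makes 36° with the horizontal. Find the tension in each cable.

ΣF_x = 0: −T_L·cos75° + T_R·cos36° = 0 → T_R = 0.319918·T_L.
ΣF_y = 0: T_L·sin75° + T_R·sin36° = 1.56.
Substitute: T_L·(0.965926 + 0.319918·0.587785) = 1.56 → T_L = 1.35186 ≈ 1.352 kN.
Then T_R = 0.319918 × 1.35186 = 0.4325 kN.

T_L = 1.352 kN, T_R = 0.4325 kN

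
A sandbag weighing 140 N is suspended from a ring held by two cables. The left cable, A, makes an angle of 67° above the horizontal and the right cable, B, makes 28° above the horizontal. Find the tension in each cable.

T_A = 124.1 N, T_B = 54.91 N

ΣF_x = 0: −T_A·cos67° + T_B·cos28° = 0 → T_B = 0.44253·T_A.
ΣF_y = 0: T_A·sin67° + T_B·sin28° = 140.
Substitute: T_A·(0.920505 + 0.44253·0.469472) = 140 → T_A = 124.085 ≈ 124.1 N.
Then T_B = 0.44253 × 124.085 = 54.91 N.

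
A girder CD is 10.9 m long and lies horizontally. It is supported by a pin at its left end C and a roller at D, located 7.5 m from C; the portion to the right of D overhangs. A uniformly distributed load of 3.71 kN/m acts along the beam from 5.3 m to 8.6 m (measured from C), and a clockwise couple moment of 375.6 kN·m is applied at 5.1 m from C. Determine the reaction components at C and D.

Resultant of the distributed load: 3.71 × 3.3 = 12.243 kN at 6.95 m from C.
Taking moments about C: D_y·7.5 − (3.71·3.3)·6.95 − 375.6 = 0 → D_y = 460.68885/7.5 = 61.4252 ≈ 61.43 kN.
ΣF_y = 0: C_y + 61.4252 − 3.71·3.3 = 0 → C_y = -49.18 kN.
ΣF_x = 0: no horizontal applied forces, so C_x = 0.

C_x = 0, C_y = -49.18 kN, D_y = 61.43 kN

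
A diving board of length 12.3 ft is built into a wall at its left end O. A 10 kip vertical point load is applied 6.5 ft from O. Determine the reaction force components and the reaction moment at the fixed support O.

ΣF_x = 0: O_x = 0.
ΣF_y = 0: O_y − 10 = 0 → O_y = 10.00 kip.
ΣM about O: M_O − 10·6.5 = 0 → M_O = 65.00 kip·ft.

O_x = 0, O_y = 10.00 kip, M_O = 65.00 kip·ft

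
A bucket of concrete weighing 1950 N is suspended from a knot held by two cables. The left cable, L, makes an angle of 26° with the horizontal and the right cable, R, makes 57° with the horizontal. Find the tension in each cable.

T_L = 1070 N, T_R = 1766 N

ΣF_x = 0: −T_L·cos26° + T_R·cos57° = 0 → T_R = 1.65026·T_L.
ΣF_y = 0: T_L·sin26° + T_R·sin57° = 1950.
Substitute: T_L·(0.438371 + 1.65026·0.838671) = 1950 → T_L = 1070.02 ≈ 1070 N.
Then T_R = 1.65026 × 1070.02 = 1766 N.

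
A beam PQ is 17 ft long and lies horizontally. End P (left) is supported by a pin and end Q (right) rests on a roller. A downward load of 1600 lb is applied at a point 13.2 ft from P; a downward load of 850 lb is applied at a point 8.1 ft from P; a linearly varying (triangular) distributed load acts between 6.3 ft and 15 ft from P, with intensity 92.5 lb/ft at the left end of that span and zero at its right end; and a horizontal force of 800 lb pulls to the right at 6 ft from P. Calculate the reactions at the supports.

P_x = -800.0 lb, P_y = 987.3 lb, Q_y = 1865 lb

Resultant of the triangular load: ½ × 92.5 × 8.7 = 402.375 lb, acting at 9.2 ft from P (one-third of the span from the peak).
Taking moments about P: Q_y·17 − 1600·13.2 − 850·8.1 − (½·92.5·8.7)·9.2 = 0 → Q_y = 31706.85/17 = 1865.11 ≈ 1865 lb.
ΣF_y = 0: P_y + 1865.11 − 1600 − 850 − ½·92.5·8.7 = 0 → P_y = 987.3 lb.
ΣF_x = 0: P_x + 800 = 0 → P_x = -800.0 lb.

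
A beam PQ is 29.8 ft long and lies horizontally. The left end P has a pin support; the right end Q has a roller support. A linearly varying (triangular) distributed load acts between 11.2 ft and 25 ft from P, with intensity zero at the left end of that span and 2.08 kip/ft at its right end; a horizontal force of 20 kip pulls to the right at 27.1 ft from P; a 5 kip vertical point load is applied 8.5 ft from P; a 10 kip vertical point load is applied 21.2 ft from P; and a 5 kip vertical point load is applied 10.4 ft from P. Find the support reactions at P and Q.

P_x = -20.00 kip, P_y = 14.24 kip, Q_y = 20.11 kip

Resultant of the triangular load: ½ × 2.08 × 13.8 = 14.352 kip, acting at 20.4 ft from P (one-third of the span from the peak).
Moments about P: Q_y·29.8 − (½·2.08·13.8)·20.4 − 5·8.5 − 10·21.2 − 5·10.4 = 0 → Q_y = 599.2808/29.8 = 20.1101 ≈ 20.11 kip.
ΣF_y = 0: P_y + 20.1101 − ½·2.08·13.8 − 5 − 10 − 5 = 0 → P_y = 14.24 kip.
ΣF_x = 0: P_x + 20 = 0 → P_x = -20.00 kip.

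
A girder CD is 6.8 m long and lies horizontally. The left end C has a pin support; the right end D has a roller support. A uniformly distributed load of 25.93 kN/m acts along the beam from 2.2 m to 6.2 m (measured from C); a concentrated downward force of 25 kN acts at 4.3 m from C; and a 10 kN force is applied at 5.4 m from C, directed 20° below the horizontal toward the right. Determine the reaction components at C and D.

C_x = -9.397 kN, C_y = 49.55 kN, D_y = 82.59 kN

Resultant of the distributed load: 25.93 × 4 = 103.72 kN at 4.2 m from C.
Moments about C: D_y·6.8 − (25.93·4)·4.2 − 25·4.3 − 10·sin20°·5.4 = 0 → D_y = 561.593/6.8 = 82.5872 ≈ 82.59 kN.
ΣF_y = 0: C_y + 82.5872 − 25.93·4 − 25 − 10·sin20° = 0 → C_y = 49.55 kN.
ΣF_x = 0: C_x + 10·cos20° = 0 → C_x = -9.397 kN.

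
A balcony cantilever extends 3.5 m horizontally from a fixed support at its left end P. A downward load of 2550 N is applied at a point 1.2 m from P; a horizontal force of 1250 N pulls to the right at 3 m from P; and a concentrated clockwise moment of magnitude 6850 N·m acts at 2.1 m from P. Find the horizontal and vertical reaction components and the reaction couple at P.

P_x = -1250 N, P_y = 2550 N, M_P = 9910 N·m

ΣF_x = 0: P_x + 1250 = 0 → P_x = -1250 N.
ΣF_y = 0: P_y − 2550 = 0 → P_y = 2550 N.
ΣM about P: M_P − 2550·1.2 − 6850 = 0 → M_P = 9910 N·m.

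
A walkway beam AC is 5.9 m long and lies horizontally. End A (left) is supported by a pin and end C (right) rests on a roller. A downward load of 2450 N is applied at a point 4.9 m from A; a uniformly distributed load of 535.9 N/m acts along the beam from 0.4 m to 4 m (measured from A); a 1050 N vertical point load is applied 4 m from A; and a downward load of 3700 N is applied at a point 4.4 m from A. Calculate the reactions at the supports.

Resultant of the distributed load: 535.9 × 3.6 = 1929.24 N at 2.2 m from A.
ΣM about A: C_y·5.9 − 2450·4.9 − (535.9·3.6)·2.2 − 1050·4 − 3700·4.4 = 0 → C_y = 36729.328/5.9 = 6225.31 ≈ 6225 N.
ΣF_y = 0: A_y + 6225.31 − 2450 − 535.9·3.6 − 1050 − 3700 = 0 → A_y = 2904 N.
ΣF_x = 0: no horizontal applied forces, so A_x = 0.

A_x = 0, A_y = 2904 N, C_y = 6225 N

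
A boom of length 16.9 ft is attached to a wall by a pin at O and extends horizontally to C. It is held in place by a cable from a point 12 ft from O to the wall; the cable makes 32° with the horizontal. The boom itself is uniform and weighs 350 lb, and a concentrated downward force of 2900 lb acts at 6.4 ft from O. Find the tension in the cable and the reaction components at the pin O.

ΣM about O: T·sin32°·12 − 350·8.45 − 2900·6.4 = 0 → T = 21517.5/(12·0.529919) = 3383.77 ≈ 3384 lb.
ΣF_x = 0: O_x − T·cos32° = 0 → O_x = 3383.77 × 0.848048 = 2870 lb.
ΣF_y = 0: O_y + T·sin32° − 350 − 2900 = 0 → O_y = 3250 − 3383.77 × 0.529919 = 1457 lb.

T = 3384 lb, O_x = 2870 lb, O_y = 1457 lb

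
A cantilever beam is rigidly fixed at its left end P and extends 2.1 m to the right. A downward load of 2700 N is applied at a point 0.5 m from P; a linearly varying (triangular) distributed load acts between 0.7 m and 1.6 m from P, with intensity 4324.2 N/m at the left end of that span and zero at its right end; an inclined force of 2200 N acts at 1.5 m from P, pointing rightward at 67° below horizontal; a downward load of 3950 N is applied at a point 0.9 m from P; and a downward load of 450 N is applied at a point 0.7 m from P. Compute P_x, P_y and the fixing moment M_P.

P_x = -859.6 N, P_y = 11070 N, M_P = 10200 N·m

Resultant of the triangular load: ½ × 4324.2 × 0.9 = 1945.89 N, acting at 1 m from P (one-third of the span from the peak).
ΣF_x = 0: P_x + 2200·cos67° = 0 → P_x = -859.6 N.
ΣF_y = 0: P_y − 2700 − ½·4324.2·0.9 − 2200·sin67° − 3950 − 450 = 0 → P_y = 11070 N.
ΣM about P: M_P − 2700·0.5 − (½·4324.2·0.9)·1 − 2200·sin67°·1.5 − 3950·0.9 − 450·0.7 = 0 → M_P = 10200 N·m.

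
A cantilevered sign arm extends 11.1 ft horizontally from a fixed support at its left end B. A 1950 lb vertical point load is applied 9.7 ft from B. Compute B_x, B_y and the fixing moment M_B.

B_x = 0, B_y = 1950 lb, M_B = 18920 lb·ft

ΣF_x = 0: B_x = 0.
ΣF_y = 0: B_y − 1950 = 0 → B_y = 1950 lb.
ΣM about B: M_B − 1950·9.7 = 0 → M_B = 18920 lb·ft.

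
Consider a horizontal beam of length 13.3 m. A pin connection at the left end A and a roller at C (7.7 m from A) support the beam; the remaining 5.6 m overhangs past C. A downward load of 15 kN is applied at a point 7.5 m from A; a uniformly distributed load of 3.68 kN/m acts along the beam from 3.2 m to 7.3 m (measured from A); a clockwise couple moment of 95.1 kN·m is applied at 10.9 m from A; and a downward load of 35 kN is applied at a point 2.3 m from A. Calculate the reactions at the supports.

A_x = 0, A_y = 17.39 kN, C_y = 47.70 kN

Resultant of the distributed load: 3.68 × 4.1 = 15.088 kN at 5.25 m from A.
ΣM about A: C_y·7.7 − 15·7.5 − (3.68·4.1)·5.25 − 95.1 − 35·2.3 = 0 → C_y = 367.312/7.7 = 47.7029 ≈ 47.70 kN.
ΣF_y = 0: A_y + 47.7029 − 15 − 3.68·4.1 − 35 = 0 → A_y = 17.39 kN.
ΣF_x = 0: no horizontal applied forces, so A_x = 0.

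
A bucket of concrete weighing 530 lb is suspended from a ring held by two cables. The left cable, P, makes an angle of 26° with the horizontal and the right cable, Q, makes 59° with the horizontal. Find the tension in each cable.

T_P = 274.0 lb, T_Q = 478.2 lb

ΣF_x = 0: −T_P·cos26° + T_Q·cos59° = 0 → T_Q = 1.7451·T_P.
ΣF_y = 0: T_P·sin26° + T_Q·sin59° = 530.
Substitute: T_P·(0.438371 + 1.7451·0.857167) = 530 → T_P = 274.013 ≈ 274.0 lb.
Then T_Q = 1.7451 × 274.013 = 478.2 lb.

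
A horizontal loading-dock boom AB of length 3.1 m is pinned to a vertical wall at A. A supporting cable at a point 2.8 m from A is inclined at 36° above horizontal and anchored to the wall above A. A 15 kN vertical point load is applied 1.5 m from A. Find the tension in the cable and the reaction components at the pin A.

ΣM about A: T·sin36°·2.8 − 15·1.5 = 0 → T = 22.5/(2.8·0.587785) = 13.6712 ≈ 13.67 kN.
ΣF_x = 0: A_x − T·cos36° = 0 → A_x = 13.6712 × 0.809017 = 11.06 kN.
ΣF_y = 0: A_y + T·sin36° − 15 = 0 → A_y = 15 − 13.6712 × 0.587785 = 6.964 kN.

T = 13.67 kN, A_x = 11.06 kN, A_y = 6.964 kN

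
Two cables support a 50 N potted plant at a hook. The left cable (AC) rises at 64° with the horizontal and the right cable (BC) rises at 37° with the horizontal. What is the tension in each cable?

ΣF_x = 0: −T_AC·cos64° + T_BC·cos37° = 0 → T_BC = 0.5489·T_AC.
ΣF_y = 0: T_AC·sin64° + T_BC·sin37° = 50.
Substitute: T_AC·(0.898794 + 0.5489·0.601815) = 50 → T_AC = 40.6792 ≈ 40.68 N.
Then T_BC = 0.5489 × 40.6792 = 22.33 N.

T_AC = 40.68 N, T_BC = 22.33 N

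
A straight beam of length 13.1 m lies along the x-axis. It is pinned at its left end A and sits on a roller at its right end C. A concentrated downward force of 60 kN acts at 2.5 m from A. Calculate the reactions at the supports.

Moments about A: C_y·13.1 − 60·2.5 = 0 → C_y = 150/13.1 = 11.4504 ≈ 11.45 kN.
ΣF_y = 0: A_y + 11.4504 − 60 = 0 → A_y = 48.55 kN.
ΣF_x = 0: no horizontal applied forces, so A_x = 0.

A_x = 0, A_y = 48.55 kN, C_y = 11.45 kN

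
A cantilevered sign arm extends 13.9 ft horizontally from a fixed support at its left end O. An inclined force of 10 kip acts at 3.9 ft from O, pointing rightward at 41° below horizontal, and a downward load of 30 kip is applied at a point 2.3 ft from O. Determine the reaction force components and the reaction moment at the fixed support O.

O_x = -7.547 kip, O_y = 36.56 kip, M_O = 94.59 kip·ft

ΣF_x = 0: O_x + 10·cos41° = 0 → O_x = -7.547 kip.
ΣF_y = 0: O_y − 10·sin41° − 30 = 0 → O_y = 36.56 kip.
ΣM about O: M_O − 10·sin41°·3.9 − 30·2.3 = 0 → M_O = 94.59 kip·ft.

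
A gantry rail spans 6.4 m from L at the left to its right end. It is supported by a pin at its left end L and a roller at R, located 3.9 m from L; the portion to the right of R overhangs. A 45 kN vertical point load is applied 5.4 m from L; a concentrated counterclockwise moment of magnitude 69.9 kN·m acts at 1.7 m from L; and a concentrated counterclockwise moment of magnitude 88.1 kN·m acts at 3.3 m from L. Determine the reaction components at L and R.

L_x = 0, L_y = 23.21 kN, R_y = 21.79 kN

Taking moments about L: R_y·3.9 − 45·5.4 + 69.9 + 88.1 = 0 → R_y = 85/3.9 = 21.7949 ≈ 21.79 kN.
ΣF_y = 0: L_y + 21.7949 − 45 = 0 → L_y = 23.21 kN.
ΣF_x = 0: no horizontal applied forces, so L_x = 0.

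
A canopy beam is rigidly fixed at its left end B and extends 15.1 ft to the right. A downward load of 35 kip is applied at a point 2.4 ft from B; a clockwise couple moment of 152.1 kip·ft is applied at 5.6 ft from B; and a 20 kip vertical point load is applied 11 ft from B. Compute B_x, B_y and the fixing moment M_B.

ΣF_x = 0: B_x = 0.
ΣF_y = 0: B_y − 35 − 20 = 0 → B_y = 55.00 kip.
ΣM about B: M_B − 35·2.4 − 152.1 − 20·11 = 0 → M_B = 456.1 kip·ft.

B_x = 0, B_y = 55.00 kip, M_B = 456.1 kip·ft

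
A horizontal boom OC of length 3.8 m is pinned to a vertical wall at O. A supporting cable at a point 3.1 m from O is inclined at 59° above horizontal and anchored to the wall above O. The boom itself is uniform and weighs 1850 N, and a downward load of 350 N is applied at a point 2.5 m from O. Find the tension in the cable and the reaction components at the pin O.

T = 1652 N, O_x = 850.9 N, O_y = 783.9 N

ΣM about O: T·sin59°·3.1 − 1850·1.9 − 350·2.5 = 0 → T = 4390/(3.1·0.857167) = 1652.1 ≈ 1652 N.
ΣF_x = 0: O_x − T·cos59° = 0 → O_x = 1652.1 × 0.515038 = 850.9 N.
ΣF_y = 0: O_y + T·sin59° − 1850 − 350 = 0 → O_y = 2200 − 1652.1 × 0.857167 = 783.9 N.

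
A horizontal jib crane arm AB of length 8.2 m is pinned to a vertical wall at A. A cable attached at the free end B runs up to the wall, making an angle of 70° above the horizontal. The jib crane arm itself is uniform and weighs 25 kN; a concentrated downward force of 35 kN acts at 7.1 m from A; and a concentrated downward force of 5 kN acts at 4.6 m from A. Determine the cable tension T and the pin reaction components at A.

ΣM about A: T·sin70°·8.2 − 25·4.1 − 35·7.1 − 5·4.6 = 0 → T = 374/(8.2·0.939693) = 48.5369 ≈ 48.54 kN.
ΣF_x = 0: A_x − T·cos70° = 0 → A_x = 48.5369 × 0.34202 = 16.60 kN.
ΣF_y = 0: A_y + T·sin70° − 25 − 35 − 5 = 0 → A_y = 65 − 48.5369 × 0.939693 = 19.39 kN.

T = 48.54 kN, A_x = 16.60 kN, A_y = 19.39 kN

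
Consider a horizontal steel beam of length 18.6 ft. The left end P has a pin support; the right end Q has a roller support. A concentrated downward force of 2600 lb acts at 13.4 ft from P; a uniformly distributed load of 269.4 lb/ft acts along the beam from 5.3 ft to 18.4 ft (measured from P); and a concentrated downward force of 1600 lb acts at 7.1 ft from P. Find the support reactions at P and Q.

P_x = 0, P_y = 2997 lb, Q_y = 4732 lb

Resultant of the distributed load: 269.4 × 13.1 = 3529.14 lb at 11.85 ft from P.
ΣM about P: Q_y·18.6 − 2600·13.4 − (269.4·13.1)·11.85 − 1600·7.1 = 0 → Q_y = 88020.309/18.6 = 4732.27 ≈ 4732 lb.
ΣF_y = 0: P_y + 4732.27 − 2600 − 269.4·13.1 − 1600 = 0 → P_y = 2997 lb.
ΣF_x = 0: no horizontal applied forces, so P_x = 0.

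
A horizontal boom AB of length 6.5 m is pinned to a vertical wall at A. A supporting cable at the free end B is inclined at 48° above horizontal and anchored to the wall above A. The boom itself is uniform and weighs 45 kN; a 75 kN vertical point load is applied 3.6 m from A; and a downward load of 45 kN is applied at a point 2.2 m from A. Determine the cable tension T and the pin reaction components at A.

ΣM about A: T·sin48°·6.5 − 45·3.25 − 75·3.6 − 45·2.2 = 0 → T = 515.25/(6.5·0.743145) = 106.667 ≈ 106.7 kN.
ΣF_x = 0: A_x − T·cos48° = 0 → A_x = 106.667 × 0.669131 = 71.37 kN.
ΣF_y = 0: A_y + T·sin48° − 45 − 75 − 45 = 0 → A_y = 165 − 106.667 × 0.743145 = 85.73 kN.

T = 106.7 kN, A_x = 71.37 kN, A_y = 85.73 kN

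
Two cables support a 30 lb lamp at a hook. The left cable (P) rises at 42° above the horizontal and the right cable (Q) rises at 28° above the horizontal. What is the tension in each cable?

T_P = 28.19 lb, T_Q = 23.73 lb

ΣF_x = 0: −T_P·cos42° + T_Q·cos28° = 0 → T_Q = 0.841664·T_P.
ΣF_y = 0: T_P·sin42° + T_Q·sin28° = 30.
Substitute: T_P·(0.669131 + 0.841664·0.469472) = 30 → T_P = 28.1884 ≈ 28.19 lb.
Then T_Q = 0.841664 × 28.1884 = 23.73 lb.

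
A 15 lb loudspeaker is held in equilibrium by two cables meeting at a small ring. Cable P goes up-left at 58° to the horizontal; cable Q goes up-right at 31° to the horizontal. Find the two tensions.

ΣF_x = 0: −T_P·cos58° + T_Q·cos31° = 0 → T_Q = 0.618222·T_P.
ΣF_y = 0: T_P·sin58° + T_Q·sin31° = 15.
Substitute: T_P·(0.848048 + 0.618222·0.515038) = 15 → T_P = 12.8595 ≈ 12.86 lb.
Then T_Q = 0.618222 × 12.8595 = 7.950 lb.

T_P = 12.86 lb, T_Q = 7.950 lb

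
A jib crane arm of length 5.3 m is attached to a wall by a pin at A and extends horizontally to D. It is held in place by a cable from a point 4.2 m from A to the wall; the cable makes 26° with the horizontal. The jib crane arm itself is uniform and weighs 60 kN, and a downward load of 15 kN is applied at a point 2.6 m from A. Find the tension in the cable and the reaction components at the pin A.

T = 107.5 kN, A_x = 96.66 kN, A_y = 27.86 kN

ΣM about A: T·sin26°·4.2 − 60·2.65 − 15·2.6 = 0 → T = 198/(4.2·0.438371) = 107.541 ≈ 107.5 kN.
ΣF_x = 0: A_x − T·cos26° = 0 → A_x = 107.541 × 0.898794 = 96.66 kN.
ΣF_y = 0: A_y + T·sin26° − 60 − 15 = 0 → A_y = 75 − 107.541 × 0.438371 = 27.86 kN.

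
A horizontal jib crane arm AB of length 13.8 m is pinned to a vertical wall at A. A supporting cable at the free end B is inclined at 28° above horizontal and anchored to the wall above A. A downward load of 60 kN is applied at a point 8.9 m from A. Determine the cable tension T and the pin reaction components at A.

T = 82.42 kN, A_x = 72.78 kN, A_y = 21.30 kN

ΣM about A: T·sin28°·13.8 − 60·8.9 = 0 → T = 534/(13.8·0.469472) = 82.4238 ≈ 82.42 kN.
ΣF_x = 0: A_x − T·cos28° = 0 → A_x = 82.4238 × 0.882948 = 72.78 kN.
ΣF_y = 0: A_y + T·sin28° − 60 = 0 → A_y = 60 − 82.4238 × 0.469472 = 21.30 kN.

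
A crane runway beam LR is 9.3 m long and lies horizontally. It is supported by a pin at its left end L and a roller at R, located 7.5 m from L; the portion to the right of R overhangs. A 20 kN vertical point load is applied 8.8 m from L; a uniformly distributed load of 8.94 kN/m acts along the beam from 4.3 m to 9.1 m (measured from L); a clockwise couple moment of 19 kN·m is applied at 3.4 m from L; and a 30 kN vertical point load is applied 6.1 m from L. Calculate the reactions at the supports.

Resultant of the distributed load: 8.94 × 4.8 = 42.912 kN at 6.7 m from L.
Taking moments about L: R_y·7.5 − 20·8.8 − (8.94·4.8)·6.7 − 19 − 30·6.1 = 0 → R_y = 665.5104/7.5 = 88.7347 ≈ 88.73 kN.
ΣF_y = 0: L_y + 88.7347 − 20 − 8.94·4.8 − 30 = 0 → L_y = 4.177 kN.
ΣF_x = 0: no horizontal applied forces, so L_x = 0.

L_x = 0, L_y = 4.177 kN, R_y = 88.73 kN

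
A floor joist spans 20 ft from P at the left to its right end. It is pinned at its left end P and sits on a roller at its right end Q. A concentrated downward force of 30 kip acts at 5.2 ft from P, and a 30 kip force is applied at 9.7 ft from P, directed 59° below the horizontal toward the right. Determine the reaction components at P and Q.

P_x = -15.45 kip, P_y = 35.44 kip, Q_y = 20.27 kip

ΣM about P: Q_y·20 − 30·5.2 − 30·sin59°·9.7 = 0 → Q_y = 405.436/20 = 20.2718 ≈ 20.27 kip.
ΣF_y = 0: P_y + 20.2718 − 30 − 30·sin59° = 0 → P_y = 35.44 kip.
ΣF_x = 0: P_x + 30·cos59° = 0 → P_x = -15.45 kip.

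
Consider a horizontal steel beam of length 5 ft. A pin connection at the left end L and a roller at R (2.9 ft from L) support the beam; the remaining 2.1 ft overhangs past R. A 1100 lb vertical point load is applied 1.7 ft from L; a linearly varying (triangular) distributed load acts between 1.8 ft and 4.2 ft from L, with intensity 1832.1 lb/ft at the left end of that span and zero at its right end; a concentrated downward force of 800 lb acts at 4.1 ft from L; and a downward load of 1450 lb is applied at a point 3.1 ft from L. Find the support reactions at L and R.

Resultant of the triangular load: ½ × 1832.1 × 2.4 = 2198.52 lb, acting at 2.6 ft from L (one-third of the span from the peak).
Taking moments about L: R_y·2.9 − 1100·1.7 − (½·1832.1·2.4)·2.6 − 800·4.1 − 1450·3.1 = 0 → R_y = 15361.152/2.9 = 5296.95 ≈ 5297 lb.
ΣF_y = 0: L_y + 5296.95 − 1100 − ½·1832.1·2.4 − 800 − 1450 = 0 → L_y = 251.6 lb.
ΣF_x = 0: no horizontal applied forces, so L_x = 0.

L_x = 0, L_y = 251.6 lb, R_y = 5297 lb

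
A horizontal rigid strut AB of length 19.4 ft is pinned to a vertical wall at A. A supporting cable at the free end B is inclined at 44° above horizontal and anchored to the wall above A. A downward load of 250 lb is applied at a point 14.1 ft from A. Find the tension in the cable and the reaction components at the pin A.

ΣM about A: T·sin44°·19.4 − 250·14.1 = 0 → T = 3525/(19.4·0.694658) = 261.569 ≈ 261.6 lb.
ΣF_x = 0: A_x − T·cos44° = 0 → A_x = 261.569 × 0.71934 = 188.2 lb.
ΣF_y = 0: A_y + T·sin44° − 250 = 0 → A_y = 250 − 261.569 × 0.694658 = 68.30 lb.

T = 261.6 lb, A_x = 188.2 lb, A_y = 68.30 lb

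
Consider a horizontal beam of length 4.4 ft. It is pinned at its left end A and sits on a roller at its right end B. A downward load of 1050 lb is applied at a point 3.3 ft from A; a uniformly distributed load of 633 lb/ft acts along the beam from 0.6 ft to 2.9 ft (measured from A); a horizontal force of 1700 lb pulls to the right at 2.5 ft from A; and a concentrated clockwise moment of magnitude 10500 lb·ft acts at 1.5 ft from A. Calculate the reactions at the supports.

Resultant of the distributed load: 633 × 2.3 = 1455.9 lb at 1.75 ft from A.
Taking moments about A: B_y·4.4 − 1050·3.3 − (633·2.3)·1.75 − 10500 = 0 → B_y = 16512.825/4.4 = 3752.91 ≈ 3753 lb.
ΣF_y = 0: A_y + 3752.91 − 1050 − 633·2.3 = 0 → A_y = -1247 lb.
ΣF_x = 0: A_x + 1700 = 0 → A_x = -1700 lb.

A_x = -1700 lb, A_y = -1247 lb, B_y = 3753 lb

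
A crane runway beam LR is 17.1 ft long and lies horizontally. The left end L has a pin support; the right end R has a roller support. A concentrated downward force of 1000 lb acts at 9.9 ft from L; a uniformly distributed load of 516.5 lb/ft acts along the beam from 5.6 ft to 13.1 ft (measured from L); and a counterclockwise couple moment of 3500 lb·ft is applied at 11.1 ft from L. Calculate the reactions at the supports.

Resultant of the distributed load: 516.5 × 7.5 = 3873.75 lb at 9.35 ft from L.
ΣM about L: R_y·17.1 − 1000·9.9 − (516.5·7.5)·9.35 + 3500 = 0 → R_y = 42619.5625/17.1 = 2492.37 ≈ 2492 lb.
ΣF_y = 0: L_y + 2492.37 − 1000 − 516.5·7.5 = 0 → L_y = 2381 lb.
ΣF_x = 0: no horizontal applied forces, so L_x = 0.

L_x = 0, L_y = 2381 lb, R_y = 2492 lb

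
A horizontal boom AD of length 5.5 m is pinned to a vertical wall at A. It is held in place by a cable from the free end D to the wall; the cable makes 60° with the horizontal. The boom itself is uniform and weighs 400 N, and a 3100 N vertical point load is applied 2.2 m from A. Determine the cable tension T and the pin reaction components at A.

T = 1663 N, A_x = 831.4 N, A_y = 2060 N

ΣM about A: T·sin60°·5.5 − 400·2.75 − 3100·2.2 = 0 → T = 7920/(5.5·0.866025) = 1662.77 ≈ 1663 N.
ΣF_x = 0: A_x − T·cos60° = 0 → A_x = 1662.77 × 0.5 = 831.4 N.
ΣF_y = 0: A_y + T·sin60° − 400 − 3100 = 0 → A_y = 3500 − 1662.77 × 0.866025 = 2060 N.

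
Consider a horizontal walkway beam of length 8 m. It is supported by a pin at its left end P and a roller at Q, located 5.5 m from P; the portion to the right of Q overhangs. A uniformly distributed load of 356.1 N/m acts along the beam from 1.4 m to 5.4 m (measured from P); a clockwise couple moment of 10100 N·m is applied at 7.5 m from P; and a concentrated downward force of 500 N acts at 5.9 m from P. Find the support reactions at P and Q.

Resultant of the distributed load: 356.1 × 4 = 1424.4 N at 3.4 m from P.
Moments about P: Q_y·5.5 − (356.1·4)·3.4 − 10100 − 500·5.9 = 0 → Q_y = 17892.96/5.5 = 3253.27 ≈ 3253 N.
ΣF_y = 0: P_y + 3253.27 − 356.1·4 − 500 = 0 → P_y = -1329 N.
ΣF_x = 0: no horizontal applied forces, so P_x = 0.

P_x = 0, P_y = -1329 N, Q_y = 3253 N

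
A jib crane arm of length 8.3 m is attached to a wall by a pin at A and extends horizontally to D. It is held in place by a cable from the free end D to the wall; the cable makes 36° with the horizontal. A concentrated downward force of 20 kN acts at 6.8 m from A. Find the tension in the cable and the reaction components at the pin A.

T = 27.88 kN, A_x = 22.55 kN, A_y = 3.614 kN

ΣM about A: T·sin36°·8.3 − 20·6.8 = 0 → T = 136/(8.3·0.587785) = 27.8768 ≈ 27.88 kN.
ΣF_x = 0: A_x − T·cos36° = 0 → A_x = 27.8768 × 0.809017 = 22.55 kN.
ΣF_y = 0: A_y + T·sin36° − 20 = 0 → A_y = 20 − 27.8768 × 0.587785 = 3.614 kN.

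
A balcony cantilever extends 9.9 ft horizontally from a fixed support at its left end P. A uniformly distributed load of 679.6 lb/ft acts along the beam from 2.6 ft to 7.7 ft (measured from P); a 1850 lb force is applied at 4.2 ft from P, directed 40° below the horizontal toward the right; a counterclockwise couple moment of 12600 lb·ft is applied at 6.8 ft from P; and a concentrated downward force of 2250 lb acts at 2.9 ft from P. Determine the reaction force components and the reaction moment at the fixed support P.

Resultant of the distributed load: 679.6 × 5.1 = 3465.96 lb at 5.15 ft from P.
ΣF_x = 0: P_x + 1850·cos40° = 0 → P_x = -1417 lb.
ΣF_y = 0: P_y − 679.6·5.1 − 1850·sin40° − 2250 = 0 → P_y = 6905 lb.
ΣM about P: M_P − (679.6·5.1)·5.15 − 1850·sin40°·4.2 + 12600 − 2250·2.9 = 0 → M_P = 16770 lb·ft.

P_x = -1417 lb, P_y = 6905 lb, M_P = 16770 lb·ft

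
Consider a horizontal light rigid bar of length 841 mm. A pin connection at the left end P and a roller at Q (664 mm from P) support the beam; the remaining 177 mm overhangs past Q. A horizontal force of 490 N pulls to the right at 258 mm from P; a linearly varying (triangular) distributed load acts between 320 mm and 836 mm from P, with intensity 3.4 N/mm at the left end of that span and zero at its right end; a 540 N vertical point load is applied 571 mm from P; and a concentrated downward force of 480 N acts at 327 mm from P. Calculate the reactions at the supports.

Resultant of the triangular load: ½ × 3.4 × 516 = 877.2 N, acting at 492 mm from P (one-third of the span from the peak).
ΣM about P: Q_y·664 − (½·3.4·516)·492 − 540·571 − 480·327 = 0 → Q_y = 896882.4/664 = 1350.73 ≈ 1351 N.
ΣF_y = 0: P_y + 1350.73 − ½·3.4·516 − 540 − 480 = 0 → P_y = 546.5 N.
ΣF_x = 0: P_x + 490 = 0 → P_x = -490.0 N.

P_x = -490.0 N, P_y = 546.5 N, Q_y = 1351 N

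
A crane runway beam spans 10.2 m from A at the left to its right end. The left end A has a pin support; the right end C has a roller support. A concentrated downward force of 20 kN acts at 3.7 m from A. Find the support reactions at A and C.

A_x = 0, A_y = 12.75 kN, C_y = 7.255 kN

Moments about A: C_y·10.2 − 20·3.7 = 0 → C_y = 74/10.2 = 7.2549 ≈ 7.255 kN.
ΣF_y = 0: A_y + 7.2549 − 20 = 0 → A_y = 12.75 kN.
ΣF_x = 0: no horizontal applied forces, so A_x = 0.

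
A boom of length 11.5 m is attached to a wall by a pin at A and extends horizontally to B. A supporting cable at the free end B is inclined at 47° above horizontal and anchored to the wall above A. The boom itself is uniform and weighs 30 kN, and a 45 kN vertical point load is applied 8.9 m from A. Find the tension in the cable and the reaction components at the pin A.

ΣM about A: T·sin47°·11.5 − 30·5.75 − 45·8.9 = 0 → T = 573/(11.5·0.731354) = 68.1285 ≈ 68.13 kN.
ΣF_x = 0: A_x − T·cos47° = 0 → A_x = 68.1285 × 0.681998 = 46.46 kN.
ΣF_y = 0: A_y + T·sin47° − 30 − 45 = 0 → A_y = 75 − 68.1285 × 0.731354 = 25.17 kN.

T = 68.13 kN, A_x = 46.46 kN, A_y = 25.17 kN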